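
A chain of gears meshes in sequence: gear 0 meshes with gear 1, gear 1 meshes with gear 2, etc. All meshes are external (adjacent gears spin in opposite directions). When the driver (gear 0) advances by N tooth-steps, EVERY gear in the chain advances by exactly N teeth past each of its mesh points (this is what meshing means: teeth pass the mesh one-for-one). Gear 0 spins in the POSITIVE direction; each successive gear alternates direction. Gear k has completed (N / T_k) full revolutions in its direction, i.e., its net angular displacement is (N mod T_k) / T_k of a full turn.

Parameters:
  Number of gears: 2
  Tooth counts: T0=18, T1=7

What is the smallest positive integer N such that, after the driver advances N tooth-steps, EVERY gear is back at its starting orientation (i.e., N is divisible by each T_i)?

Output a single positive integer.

Gear k returns to start when N is a multiple of T_k.
All gears at start simultaneously when N is a common multiple of [18, 7]; the smallest such N is lcm(18, 7).
Start: lcm = T0 = 18
Fold in T1=7: gcd(18, 7) = 1; lcm(18, 7) = 18 * 7 / 1 = 126 / 1 = 126
Full cycle length = 126

Answer: 126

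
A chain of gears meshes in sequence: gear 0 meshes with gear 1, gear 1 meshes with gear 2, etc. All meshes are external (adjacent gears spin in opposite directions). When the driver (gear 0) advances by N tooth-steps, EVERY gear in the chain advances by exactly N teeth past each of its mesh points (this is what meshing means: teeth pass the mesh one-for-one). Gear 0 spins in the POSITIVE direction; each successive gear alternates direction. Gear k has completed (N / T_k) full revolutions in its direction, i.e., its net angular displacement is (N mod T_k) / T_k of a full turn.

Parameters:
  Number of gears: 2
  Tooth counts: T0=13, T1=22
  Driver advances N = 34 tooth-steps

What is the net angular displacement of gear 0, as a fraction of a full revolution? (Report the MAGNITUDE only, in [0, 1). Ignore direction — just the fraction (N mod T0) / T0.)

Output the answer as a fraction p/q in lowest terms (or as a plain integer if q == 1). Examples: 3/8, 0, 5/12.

Answer: 8/13

Derivation:
Chain of 2 gears, tooth counts: [13, 22]
  gear 0: T0=13, direction=positive, advance = 34 mod 13 = 8 teeth = 8/13 turn
  gear 1: T1=22, direction=negative, advance = 34 mod 22 = 12 teeth = 12/22 turn
Gear 0: 34 mod 13 = 8
Fraction = 8 / 13 = 8/13 (gcd(8,13)=1) = 8/13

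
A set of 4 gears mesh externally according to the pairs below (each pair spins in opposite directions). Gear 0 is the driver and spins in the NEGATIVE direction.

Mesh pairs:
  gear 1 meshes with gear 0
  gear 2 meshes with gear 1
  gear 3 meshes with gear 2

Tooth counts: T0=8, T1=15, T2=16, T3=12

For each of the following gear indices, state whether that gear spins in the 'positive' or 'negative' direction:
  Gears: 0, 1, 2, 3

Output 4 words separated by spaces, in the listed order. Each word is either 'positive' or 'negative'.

Answer: negative positive negative positive

Derivation:
Gear 0 (driver): negative (depth 0)
  gear 1: meshes with gear 0 -> depth 1 -> positive (opposite of gear 0)
  gear 2: meshes with gear 1 -> depth 2 -> negative (opposite of gear 1)
  gear 3: meshes with gear 2 -> depth 3 -> positive (opposite of gear 2)
Queried indices 0, 1, 2, 3 -> negative, positive, negative, positive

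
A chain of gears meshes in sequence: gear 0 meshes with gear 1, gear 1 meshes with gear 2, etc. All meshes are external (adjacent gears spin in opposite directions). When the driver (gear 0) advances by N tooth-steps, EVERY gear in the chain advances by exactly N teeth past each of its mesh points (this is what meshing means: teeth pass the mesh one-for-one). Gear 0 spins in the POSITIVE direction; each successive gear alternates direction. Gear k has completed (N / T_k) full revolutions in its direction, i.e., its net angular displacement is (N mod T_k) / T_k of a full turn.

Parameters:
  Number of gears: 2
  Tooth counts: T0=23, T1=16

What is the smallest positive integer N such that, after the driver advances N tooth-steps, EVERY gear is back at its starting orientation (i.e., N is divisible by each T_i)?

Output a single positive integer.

Answer: 368

Derivation:
Gear k returns to start when N is a multiple of T_k.
All gears at start simultaneously when N is a common multiple of [23, 16]; the smallest such N is lcm(23, 16).
Start: lcm = T0 = 23
Fold in T1=16: gcd(23, 16) = 1; lcm(23, 16) = 23 * 16 / 1 = 368 / 1 = 368
Full cycle length = 368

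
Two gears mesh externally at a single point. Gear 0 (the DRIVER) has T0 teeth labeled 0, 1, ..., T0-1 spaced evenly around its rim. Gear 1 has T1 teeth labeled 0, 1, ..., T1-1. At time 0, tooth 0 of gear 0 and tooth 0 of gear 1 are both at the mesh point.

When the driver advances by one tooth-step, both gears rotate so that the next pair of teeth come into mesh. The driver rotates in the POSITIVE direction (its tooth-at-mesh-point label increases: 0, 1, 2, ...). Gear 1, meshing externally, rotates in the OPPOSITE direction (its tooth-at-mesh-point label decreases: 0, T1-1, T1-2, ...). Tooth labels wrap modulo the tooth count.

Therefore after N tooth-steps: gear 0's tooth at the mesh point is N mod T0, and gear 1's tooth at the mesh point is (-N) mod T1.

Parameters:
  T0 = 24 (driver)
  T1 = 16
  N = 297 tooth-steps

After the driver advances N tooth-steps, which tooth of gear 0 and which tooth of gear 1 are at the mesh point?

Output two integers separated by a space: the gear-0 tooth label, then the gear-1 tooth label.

Gear 0 (driver, T0=24): tooth at mesh = N mod T0
  297 = 12 * 24 + 9, so 297 mod 24 = 9
  gear 0 tooth = 9
Gear 1 (driven, T1=16): tooth at mesh = (-N) mod T1
  297 = 18 * 16 + 9, so 297 mod 16 = 9
  (-297) mod 16 = (-9) mod 16 = 16 - 9 = 7
Mesh after 297 steps: gear-0 tooth 9 meets gear-1 tooth 7

Answer: 9 7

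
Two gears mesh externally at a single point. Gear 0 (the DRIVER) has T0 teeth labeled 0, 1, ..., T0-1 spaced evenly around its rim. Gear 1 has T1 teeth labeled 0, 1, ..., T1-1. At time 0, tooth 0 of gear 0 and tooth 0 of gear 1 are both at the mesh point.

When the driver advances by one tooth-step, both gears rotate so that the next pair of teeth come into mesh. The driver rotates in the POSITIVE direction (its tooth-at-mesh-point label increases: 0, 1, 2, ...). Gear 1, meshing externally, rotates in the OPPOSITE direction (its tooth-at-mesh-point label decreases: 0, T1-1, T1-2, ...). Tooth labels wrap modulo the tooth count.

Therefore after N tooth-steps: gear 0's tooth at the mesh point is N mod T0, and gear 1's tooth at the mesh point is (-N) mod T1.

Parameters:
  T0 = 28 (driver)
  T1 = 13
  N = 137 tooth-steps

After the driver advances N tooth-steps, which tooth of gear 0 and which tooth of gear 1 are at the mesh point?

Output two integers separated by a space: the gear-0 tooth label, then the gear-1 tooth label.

Gear 0 (driver, T0=28): tooth at mesh = N mod T0
  137 = 4 * 28 + 25, so 137 mod 28 = 25
  gear 0 tooth = 25
Gear 1 (driven, T1=13): tooth at mesh = (-N) mod T1
  137 = 10 * 13 + 7, so 137 mod 13 = 7
  (-137) mod 13 = (-7) mod 13 = 13 - 7 = 6
Mesh after 137 steps: gear-0 tooth 25 meets gear-1 tooth 6

Answer: 25 6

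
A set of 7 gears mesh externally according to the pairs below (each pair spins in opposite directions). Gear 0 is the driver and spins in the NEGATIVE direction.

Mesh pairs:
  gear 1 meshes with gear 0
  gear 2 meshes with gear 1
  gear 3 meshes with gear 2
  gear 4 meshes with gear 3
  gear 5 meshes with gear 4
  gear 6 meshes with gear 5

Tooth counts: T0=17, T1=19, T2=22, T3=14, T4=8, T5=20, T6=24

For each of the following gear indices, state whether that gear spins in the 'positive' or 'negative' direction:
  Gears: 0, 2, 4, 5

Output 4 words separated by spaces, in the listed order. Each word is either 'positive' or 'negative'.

Answer: negative negative negative positive

Derivation:
Gear 0 (driver): negative (depth 0)
  gear 1: meshes with gear 0 -> depth 1 -> positive (opposite of gear 0)
  gear 2: meshes with gear 1 -> depth 2 -> negative (opposite of gear 1)
  gear 3: meshes with gear 2 -> depth 3 -> positive (opposite of gear 2)
  gear 4: meshes with gear 3 -> depth 4 -> negative (opposite of gear 3)
  gear 5: meshes with gear 4 -> depth 5 -> positive (opposite of gear 4)
  gear 6: meshes with gear 5 -> depth 6 -> negative (opposite of gear 5)
Queried indices 0, 2, 4, 5 -> negative, negative, negative, positive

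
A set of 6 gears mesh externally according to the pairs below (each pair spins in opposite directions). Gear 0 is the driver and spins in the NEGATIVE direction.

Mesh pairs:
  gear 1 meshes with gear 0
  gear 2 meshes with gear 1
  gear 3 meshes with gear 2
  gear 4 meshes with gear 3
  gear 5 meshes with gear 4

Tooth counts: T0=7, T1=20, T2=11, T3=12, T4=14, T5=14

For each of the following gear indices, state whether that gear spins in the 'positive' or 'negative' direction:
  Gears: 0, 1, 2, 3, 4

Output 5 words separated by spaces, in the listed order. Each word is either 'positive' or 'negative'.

Answer: negative positive negative positive negative

Derivation:
Gear 0 (driver): negative (depth 0)
  gear 1: meshes with gear 0 -> depth 1 -> positive (opposite of gear 0)
  gear 2: meshes with gear 1 -> depth 2 -> negative (opposite of gear 1)
  gear 3: meshes with gear 2 -> depth 3 -> positive (opposite of gear 2)
  gear 4: meshes with gear 3 -> depth 4 -> negative (opposite of gear 3)
  gear 5: meshes with gear 4 -> depth 5 -> positive (opposite of gear 4)
Queried indices 0, 1, 2, 3, 4 -> negative, positive, negative, positive, negative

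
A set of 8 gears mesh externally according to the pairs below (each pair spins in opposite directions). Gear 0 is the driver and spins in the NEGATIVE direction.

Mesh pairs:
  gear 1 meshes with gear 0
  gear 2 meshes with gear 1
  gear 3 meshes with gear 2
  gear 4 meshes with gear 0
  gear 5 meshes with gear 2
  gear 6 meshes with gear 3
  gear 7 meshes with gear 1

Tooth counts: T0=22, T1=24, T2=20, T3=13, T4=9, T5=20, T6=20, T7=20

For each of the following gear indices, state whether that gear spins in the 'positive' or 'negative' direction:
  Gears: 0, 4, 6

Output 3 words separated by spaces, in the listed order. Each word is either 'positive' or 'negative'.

Answer: negative positive negative

Derivation:
Gear 0 (driver): negative (depth 0)
  gear 1: meshes with gear 0 -> depth 1 -> positive (opposite of gear 0)
  gear 2: meshes with gear 1 -> depth 2 -> negative (opposite of gear 1)
  gear 3: meshes with gear 2 -> depth 3 -> positive (opposite of gear 2)
  gear 4: meshes with gear 0 -> depth 1 -> positive (opposite of gear 0)
  gear 5: meshes with gear 2 -> depth 3 -> positive (opposite of gear 2)
  gear 6: meshes with gear 3 -> depth 4 -> negative (opposite of gear 3)
  gear 7: meshes with gear 1 -> depth 2 -> negative (opposite of gear 1)
Queried indices 0, 4, 6 -> negative, positive, negative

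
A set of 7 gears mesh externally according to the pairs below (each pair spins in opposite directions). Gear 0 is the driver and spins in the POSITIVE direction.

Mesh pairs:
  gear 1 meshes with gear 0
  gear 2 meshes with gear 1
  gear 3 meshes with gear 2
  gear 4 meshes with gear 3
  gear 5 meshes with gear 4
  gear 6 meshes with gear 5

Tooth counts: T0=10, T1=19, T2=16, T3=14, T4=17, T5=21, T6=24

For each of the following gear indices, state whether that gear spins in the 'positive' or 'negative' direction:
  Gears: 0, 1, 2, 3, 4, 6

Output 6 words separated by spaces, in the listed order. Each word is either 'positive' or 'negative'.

Gear 0 (driver): positive (depth 0)
  gear 1: meshes with gear 0 -> depth 1 -> negative (opposite of gear 0)
  gear 2: meshes with gear 1 -> depth 2 -> positive (opposite of gear 1)
  gear 3: meshes with gear 2 -> depth 3 -> negative (opposite of gear 2)
  gear 4: meshes with gear 3 -> depth 4 -> positive (opposite of gear 3)
  gear 5: meshes with gear 4 -> depth 5 -> negative (opposite of gear 4)
  gear 6: meshes with gear 5 -> depth 6 -> positive (opposite of gear 5)
Queried indices 0, 1, 2, 3, 4, 6 -> positive, negative, positive, negative, positive, positive

Answer: positive negative positive negative positive positive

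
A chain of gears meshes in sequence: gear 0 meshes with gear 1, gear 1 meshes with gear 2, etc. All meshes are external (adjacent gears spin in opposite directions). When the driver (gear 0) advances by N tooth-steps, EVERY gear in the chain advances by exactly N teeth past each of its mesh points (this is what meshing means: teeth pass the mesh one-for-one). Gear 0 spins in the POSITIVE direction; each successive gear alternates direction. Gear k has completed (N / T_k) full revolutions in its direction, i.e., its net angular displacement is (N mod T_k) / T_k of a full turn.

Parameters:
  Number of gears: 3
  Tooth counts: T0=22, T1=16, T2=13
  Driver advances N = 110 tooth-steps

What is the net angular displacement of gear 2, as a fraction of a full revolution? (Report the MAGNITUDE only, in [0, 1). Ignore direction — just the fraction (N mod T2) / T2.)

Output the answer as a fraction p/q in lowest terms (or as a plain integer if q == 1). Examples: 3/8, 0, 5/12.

Chain of 3 gears, tooth counts: [22, 16, 13]
  gear 0: T0=22, direction=positive, advance = 110 mod 22 = 0 teeth = 0/22 turn
  gear 1: T1=16, direction=negative, advance = 110 mod 16 = 14 teeth = 14/16 turn
  gear 2: T2=13, direction=positive, advance = 110 mod 13 = 6 teeth = 6/13 turn
Gear 2: 110 mod 13 = 6
Fraction = 6 / 13 = 6/13 (gcd(6,13)=1) = 6/13

Answer: 6/13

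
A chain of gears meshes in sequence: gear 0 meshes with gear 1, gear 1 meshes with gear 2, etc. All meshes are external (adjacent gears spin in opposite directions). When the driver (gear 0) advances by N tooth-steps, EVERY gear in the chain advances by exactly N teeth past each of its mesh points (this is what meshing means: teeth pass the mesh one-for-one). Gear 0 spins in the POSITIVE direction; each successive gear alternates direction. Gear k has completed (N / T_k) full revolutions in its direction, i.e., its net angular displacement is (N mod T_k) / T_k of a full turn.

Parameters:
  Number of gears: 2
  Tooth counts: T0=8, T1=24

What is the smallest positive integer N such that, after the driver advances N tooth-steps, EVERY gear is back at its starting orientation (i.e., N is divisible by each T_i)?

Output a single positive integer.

Gear k returns to start when N is a multiple of T_k.
All gears at start simultaneously when N is a common multiple of [8, 24]; the smallest such N is lcm(8, 24).
Start: lcm = T0 = 8
Fold in T1=24: gcd(8, 24) = 8; lcm(8, 24) = 8 * 24 / 8 = 192 / 8 = 24
Full cycle length = 24

Answer: 24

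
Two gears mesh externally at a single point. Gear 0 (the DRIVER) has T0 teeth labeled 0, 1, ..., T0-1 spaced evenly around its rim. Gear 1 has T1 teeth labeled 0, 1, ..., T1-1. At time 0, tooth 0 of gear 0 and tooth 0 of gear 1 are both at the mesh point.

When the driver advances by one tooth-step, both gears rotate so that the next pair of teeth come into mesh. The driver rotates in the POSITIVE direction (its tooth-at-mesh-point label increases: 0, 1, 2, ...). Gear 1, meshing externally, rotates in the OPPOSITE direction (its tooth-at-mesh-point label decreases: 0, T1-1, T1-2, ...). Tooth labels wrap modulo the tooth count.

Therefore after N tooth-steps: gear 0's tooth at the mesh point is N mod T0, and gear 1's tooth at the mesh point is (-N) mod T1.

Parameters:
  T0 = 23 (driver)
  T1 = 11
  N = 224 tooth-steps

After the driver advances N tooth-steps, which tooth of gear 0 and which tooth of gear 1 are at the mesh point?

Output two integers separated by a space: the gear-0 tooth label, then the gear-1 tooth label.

Answer: 17 7

Derivation:
Gear 0 (driver, T0=23): tooth at mesh = N mod T0
  224 = 9 * 23 + 17, so 224 mod 23 = 17
  gear 0 tooth = 17
Gear 1 (driven, T1=11): tooth at mesh = (-N) mod T1
  224 = 20 * 11 + 4, so 224 mod 11 = 4
  (-224) mod 11 = (-4) mod 11 = 11 - 4 = 7
Mesh after 224 steps: gear-0 tooth 17 meets gear-1 tooth 7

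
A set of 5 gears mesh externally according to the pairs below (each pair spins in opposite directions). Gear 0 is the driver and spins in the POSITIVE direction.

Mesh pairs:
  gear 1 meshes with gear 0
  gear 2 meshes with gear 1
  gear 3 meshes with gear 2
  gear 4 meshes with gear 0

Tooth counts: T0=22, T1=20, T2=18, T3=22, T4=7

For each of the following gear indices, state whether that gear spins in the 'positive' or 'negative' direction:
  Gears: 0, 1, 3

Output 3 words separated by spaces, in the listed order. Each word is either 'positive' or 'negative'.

Gear 0 (driver): positive (depth 0)
  gear 1: meshes with gear 0 -> depth 1 -> negative (opposite of gear 0)
  gear 2: meshes with gear 1 -> depth 2 -> positive (opposite of gear 1)
  gear 3: meshes with gear 2 -> depth 3 -> negative (opposite of gear 2)
  gear 4: meshes with gear 0 -> depth 1 -> negative (opposite of gear 0)
Queried indices 0, 1, 3 -> positive, negative, negative

Answer: positive negative negative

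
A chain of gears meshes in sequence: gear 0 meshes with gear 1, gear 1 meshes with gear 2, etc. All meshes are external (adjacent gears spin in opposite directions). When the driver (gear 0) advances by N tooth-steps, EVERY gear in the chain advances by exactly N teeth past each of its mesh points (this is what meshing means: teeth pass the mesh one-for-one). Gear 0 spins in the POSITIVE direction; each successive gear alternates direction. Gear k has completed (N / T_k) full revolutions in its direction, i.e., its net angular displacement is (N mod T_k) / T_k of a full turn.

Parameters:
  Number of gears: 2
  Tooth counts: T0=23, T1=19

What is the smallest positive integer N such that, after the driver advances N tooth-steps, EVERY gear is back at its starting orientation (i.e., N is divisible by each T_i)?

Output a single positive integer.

Gear k returns to start when N is a multiple of T_k.
All gears at start simultaneously when N is a common multiple of [23, 19]; the smallest such N is lcm(23, 19).
Start: lcm = T0 = 23
Fold in T1=19: gcd(23, 19) = 1; lcm(23, 19) = 23 * 19 / 1 = 437 / 1 = 437
Full cycle length = 437

Answer: 437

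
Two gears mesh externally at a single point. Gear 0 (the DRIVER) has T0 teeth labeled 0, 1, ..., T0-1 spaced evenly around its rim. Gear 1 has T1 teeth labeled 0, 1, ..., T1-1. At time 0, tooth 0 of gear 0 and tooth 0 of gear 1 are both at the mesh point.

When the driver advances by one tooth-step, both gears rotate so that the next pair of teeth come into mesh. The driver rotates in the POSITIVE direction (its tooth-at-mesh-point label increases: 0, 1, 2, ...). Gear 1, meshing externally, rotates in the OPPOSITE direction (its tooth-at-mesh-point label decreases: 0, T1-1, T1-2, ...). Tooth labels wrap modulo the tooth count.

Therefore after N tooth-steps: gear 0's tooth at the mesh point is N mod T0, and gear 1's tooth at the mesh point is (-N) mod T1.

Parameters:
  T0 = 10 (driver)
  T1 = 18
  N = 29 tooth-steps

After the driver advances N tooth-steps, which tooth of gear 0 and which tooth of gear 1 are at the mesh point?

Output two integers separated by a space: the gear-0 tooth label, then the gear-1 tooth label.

Answer: 9 7

Derivation:
Gear 0 (driver, T0=10): tooth at mesh = N mod T0
  29 = 2 * 10 + 9, so 29 mod 10 = 9
  gear 0 tooth = 9
Gear 1 (driven, T1=18): tooth at mesh = (-N) mod T1
  29 = 1 * 18 + 11, so 29 mod 18 = 11
  (-29) mod 18 = (-11) mod 18 = 18 - 11 = 7
Mesh after 29 steps: gear-0 tooth 9 meets gear-1 tooth 7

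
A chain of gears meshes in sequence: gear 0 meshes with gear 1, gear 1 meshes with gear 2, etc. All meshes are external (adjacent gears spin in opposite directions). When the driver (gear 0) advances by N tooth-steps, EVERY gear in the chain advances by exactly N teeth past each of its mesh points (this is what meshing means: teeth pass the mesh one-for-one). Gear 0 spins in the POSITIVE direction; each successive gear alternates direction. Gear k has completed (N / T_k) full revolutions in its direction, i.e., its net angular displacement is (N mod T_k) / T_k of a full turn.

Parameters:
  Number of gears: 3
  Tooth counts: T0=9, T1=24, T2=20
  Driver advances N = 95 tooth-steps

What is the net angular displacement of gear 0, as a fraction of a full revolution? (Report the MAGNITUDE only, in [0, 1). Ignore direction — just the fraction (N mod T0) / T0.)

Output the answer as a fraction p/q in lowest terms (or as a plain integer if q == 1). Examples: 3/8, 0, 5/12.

Answer: 5/9

Derivation:
Chain of 3 gears, tooth counts: [9, 24, 20]
  gear 0: T0=9, direction=positive, advance = 95 mod 9 = 5 teeth = 5/9 turn
  gear 1: T1=24, direction=negative, advance = 95 mod 24 = 23 teeth = 23/24 turn
  gear 2: T2=20, direction=positive, advance = 95 mod 20 = 15 teeth = 15/20 turn
Gear 0: 95 mod 9 = 5
Fraction = 5 / 9 = 5/9 (gcd(5,9)=1) = 5/9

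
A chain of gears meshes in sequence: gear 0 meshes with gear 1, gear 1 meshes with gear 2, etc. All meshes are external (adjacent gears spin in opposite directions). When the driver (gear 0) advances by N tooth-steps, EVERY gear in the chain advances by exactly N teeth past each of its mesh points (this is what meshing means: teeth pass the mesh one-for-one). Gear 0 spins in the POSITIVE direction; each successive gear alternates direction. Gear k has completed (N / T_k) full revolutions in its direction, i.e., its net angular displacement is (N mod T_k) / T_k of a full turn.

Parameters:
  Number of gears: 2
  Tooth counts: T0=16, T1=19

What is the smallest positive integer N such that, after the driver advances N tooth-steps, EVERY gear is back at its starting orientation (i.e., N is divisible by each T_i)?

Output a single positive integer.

Answer: 304

Derivation:
Gear k returns to start when N is a multiple of T_k.
All gears at start simultaneously when N is a common multiple of [16, 19]; the smallest such N is lcm(16, 19).
Start: lcm = T0 = 16
Fold in T1=19: gcd(16, 19) = 1; lcm(16, 19) = 16 * 19 / 1 = 304 / 1 = 304
Full cycle length = 304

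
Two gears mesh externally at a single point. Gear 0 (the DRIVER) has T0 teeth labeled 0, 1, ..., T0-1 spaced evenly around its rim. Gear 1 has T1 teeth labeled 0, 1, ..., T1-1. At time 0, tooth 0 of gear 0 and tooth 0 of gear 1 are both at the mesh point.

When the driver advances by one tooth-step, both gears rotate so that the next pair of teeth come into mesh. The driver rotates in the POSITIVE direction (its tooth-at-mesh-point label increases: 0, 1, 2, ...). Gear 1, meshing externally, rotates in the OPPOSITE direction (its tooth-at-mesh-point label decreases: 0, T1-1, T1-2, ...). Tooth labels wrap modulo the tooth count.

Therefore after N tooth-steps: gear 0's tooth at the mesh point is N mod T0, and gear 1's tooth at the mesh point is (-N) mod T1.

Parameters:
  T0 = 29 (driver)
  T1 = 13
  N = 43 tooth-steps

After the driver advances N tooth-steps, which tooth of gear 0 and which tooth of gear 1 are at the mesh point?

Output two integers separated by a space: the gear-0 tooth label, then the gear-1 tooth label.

Answer: 14 9

Derivation:
Gear 0 (driver, T0=29): tooth at mesh = N mod T0
  43 = 1 * 29 + 14, so 43 mod 29 = 14
  gear 0 tooth = 14
Gear 1 (driven, T1=13): tooth at mesh = (-N) mod T1
  43 = 3 * 13 + 4, so 43 mod 13 = 4
  (-43) mod 13 = (-4) mod 13 = 13 - 4 = 9
Mesh after 43 steps: gear-0 tooth 14 meets gear-1 tooth 9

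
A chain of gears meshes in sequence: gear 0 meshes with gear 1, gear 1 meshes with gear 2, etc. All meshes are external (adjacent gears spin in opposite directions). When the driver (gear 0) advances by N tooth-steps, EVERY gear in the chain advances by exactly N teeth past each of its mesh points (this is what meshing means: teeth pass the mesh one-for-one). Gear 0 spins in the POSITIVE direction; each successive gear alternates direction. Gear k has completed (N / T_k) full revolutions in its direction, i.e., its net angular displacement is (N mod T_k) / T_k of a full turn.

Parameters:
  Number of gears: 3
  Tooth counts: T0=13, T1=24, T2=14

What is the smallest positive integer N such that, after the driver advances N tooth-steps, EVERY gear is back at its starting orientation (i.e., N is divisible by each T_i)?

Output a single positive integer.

Answer: 2184

Derivation:
Gear k returns to start when N is a multiple of T_k.
All gears at start simultaneously when N is a common multiple of [13, 24, 14]; the smallest such N is lcm(13, 24, 14).
Start: lcm = T0 = 13
Fold in T1=24: gcd(13, 24) = 1; lcm(13, 24) = 13 * 24 / 1 = 312 / 1 = 312
Fold in T2=14: gcd(312, 14) = 2; lcm(312, 14) = 312 * 14 / 2 = 4368 / 2 = 2184
Full cycle length = 2184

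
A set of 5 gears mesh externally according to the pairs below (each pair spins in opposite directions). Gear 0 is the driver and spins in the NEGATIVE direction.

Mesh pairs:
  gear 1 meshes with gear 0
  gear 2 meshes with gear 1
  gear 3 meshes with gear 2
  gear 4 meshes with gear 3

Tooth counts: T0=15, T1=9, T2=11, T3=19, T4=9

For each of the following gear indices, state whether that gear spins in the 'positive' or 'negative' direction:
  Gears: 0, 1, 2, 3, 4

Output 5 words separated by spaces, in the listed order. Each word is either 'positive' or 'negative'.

Answer: negative positive negative positive negative

Derivation:
Gear 0 (driver): negative (depth 0)
  gear 1: meshes with gear 0 -> depth 1 -> positive (opposite of gear 0)
  gear 2: meshes with gear 1 -> depth 2 -> negative (opposite of gear 1)
  gear 3: meshes with gear 2 -> depth 3 -> positive (opposite of gear 2)
  gear 4: meshes with gear 3 -> depth 4 -> negative (opposite of gear 3)
Queried indices 0, 1, 2, 3, 4 -> negative, positive, negative, positive, negative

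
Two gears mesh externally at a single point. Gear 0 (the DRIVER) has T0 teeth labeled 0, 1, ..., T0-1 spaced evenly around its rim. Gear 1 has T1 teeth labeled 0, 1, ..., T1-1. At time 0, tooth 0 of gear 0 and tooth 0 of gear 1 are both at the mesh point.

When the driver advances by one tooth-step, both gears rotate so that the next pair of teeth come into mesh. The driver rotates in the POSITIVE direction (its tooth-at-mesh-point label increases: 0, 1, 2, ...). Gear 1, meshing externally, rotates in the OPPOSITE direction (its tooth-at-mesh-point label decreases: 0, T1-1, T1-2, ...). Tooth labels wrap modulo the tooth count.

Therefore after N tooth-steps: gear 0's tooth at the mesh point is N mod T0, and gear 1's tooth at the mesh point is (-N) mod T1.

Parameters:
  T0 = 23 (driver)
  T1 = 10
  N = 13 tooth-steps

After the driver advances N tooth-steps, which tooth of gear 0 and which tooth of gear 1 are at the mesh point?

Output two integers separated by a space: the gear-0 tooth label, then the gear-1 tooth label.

Gear 0 (driver, T0=23): tooth at mesh = N mod T0
  13 = 0 * 23 + 13, so 13 mod 23 = 13
  gear 0 tooth = 13
Gear 1 (driven, T1=10): tooth at mesh = (-N) mod T1
  13 = 1 * 10 + 3, so 13 mod 10 = 3
  (-13) mod 10 = (-3) mod 10 = 10 - 3 = 7
Mesh after 13 steps: gear-0 tooth 13 meets gear-1 tooth 7

Answer: 13 7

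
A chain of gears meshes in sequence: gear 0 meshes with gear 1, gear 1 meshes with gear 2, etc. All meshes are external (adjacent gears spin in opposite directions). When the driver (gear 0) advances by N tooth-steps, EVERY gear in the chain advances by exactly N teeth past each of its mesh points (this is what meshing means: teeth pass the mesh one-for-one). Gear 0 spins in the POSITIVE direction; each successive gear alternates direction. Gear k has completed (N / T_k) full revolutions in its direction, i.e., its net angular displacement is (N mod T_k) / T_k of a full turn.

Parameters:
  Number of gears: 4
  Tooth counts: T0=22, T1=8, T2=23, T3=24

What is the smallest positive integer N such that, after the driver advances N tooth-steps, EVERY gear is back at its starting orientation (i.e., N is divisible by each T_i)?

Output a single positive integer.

Answer: 6072

Derivation:
Gear k returns to start when N is a multiple of T_k.
All gears at start simultaneously when N is a common multiple of [22, 8, 23, 24]; the smallest such N is lcm(22, 8, 23, 24).
Start: lcm = T0 = 22
Fold in T1=8: gcd(22, 8) = 2; lcm(22, 8) = 22 * 8 / 2 = 176 / 2 = 88
Fold in T2=23: gcd(88, 23) = 1; lcm(88, 23) = 88 * 23 / 1 = 2024 / 1 = 2024
Fold in T3=24: gcd(2024, 24) = 8; lcm(2024, 24) = 2024 * 24 / 8 = 48576 / 8 = 6072
Full cycle length = 6072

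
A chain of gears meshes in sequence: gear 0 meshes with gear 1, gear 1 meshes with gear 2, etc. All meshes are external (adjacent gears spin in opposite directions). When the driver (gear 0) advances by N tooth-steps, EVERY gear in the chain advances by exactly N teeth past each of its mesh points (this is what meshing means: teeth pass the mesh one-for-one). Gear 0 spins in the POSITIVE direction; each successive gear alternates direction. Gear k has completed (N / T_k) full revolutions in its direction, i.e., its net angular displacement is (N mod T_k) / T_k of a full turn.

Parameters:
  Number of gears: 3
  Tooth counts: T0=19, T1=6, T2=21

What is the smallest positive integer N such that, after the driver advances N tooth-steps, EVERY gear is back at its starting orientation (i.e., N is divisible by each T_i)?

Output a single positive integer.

Answer: 798

Derivation:
Gear k returns to start when N is a multiple of T_k.
All gears at start simultaneously when N is a common multiple of [19, 6, 21]; the smallest such N is lcm(19, 6, 21).
Start: lcm = T0 = 19
Fold in T1=6: gcd(19, 6) = 1; lcm(19, 6) = 19 * 6 / 1 = 114 / 1 = 114
Fold in T2=21: gcd(114, 21) = 3; lcm(114, 21) = 114 * 21 / 3 = 2394 / 3 = 798
Full cycle length = 798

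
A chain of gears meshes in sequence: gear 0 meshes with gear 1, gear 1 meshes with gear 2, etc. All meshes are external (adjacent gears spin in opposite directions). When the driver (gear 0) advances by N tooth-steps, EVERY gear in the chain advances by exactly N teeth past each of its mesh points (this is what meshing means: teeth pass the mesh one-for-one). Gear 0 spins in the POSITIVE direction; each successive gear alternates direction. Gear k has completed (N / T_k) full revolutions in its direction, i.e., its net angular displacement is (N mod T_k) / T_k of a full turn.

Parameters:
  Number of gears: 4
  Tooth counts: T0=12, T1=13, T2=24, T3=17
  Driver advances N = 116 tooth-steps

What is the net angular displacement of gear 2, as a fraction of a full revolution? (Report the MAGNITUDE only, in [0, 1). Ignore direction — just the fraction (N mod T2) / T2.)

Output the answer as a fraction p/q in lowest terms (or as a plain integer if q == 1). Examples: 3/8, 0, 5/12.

Answer: 5/6

Derivation:
Chain of 4 gears, tooth counts: [12, 13, 24, 17]
  gear 0: T0=12, direction=positive, advance = 116 mod 12 = 8 teeth = 8/12 turn
  gear 1: T1=13, direction=negative, advance = 116 mod 13 = 12 teeth = 12/13 turn
  gear 2: T2=24, direction=positive, advance = 116 mod 24 = 20 teeth = 20/24 turn
  gear 3: T3=17, direction=negative, advance = 116 mod 17 = 14 teeth = 14/17 turn
Gear 2: 116 mod 24 = 20
Fraction = 20 / 24 = 5/6 (gcd(20,24)=4) = 5/6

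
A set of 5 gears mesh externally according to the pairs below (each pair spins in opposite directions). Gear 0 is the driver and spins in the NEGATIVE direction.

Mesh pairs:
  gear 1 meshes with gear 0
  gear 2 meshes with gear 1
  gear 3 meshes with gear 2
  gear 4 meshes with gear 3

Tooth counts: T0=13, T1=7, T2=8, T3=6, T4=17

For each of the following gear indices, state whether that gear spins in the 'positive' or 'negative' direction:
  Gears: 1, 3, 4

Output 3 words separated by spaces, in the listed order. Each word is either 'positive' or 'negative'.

Answer: positive positive negative

Derivation:
Gear 0 (driver): negative (depth 0)
  gear 1: meshes with gear 0 -> depth 1 -> positive (opposite of gear 0)
  gear 2: meshes with gear 1 -> depth 2 -> negative (opposite of gear 1)
  gear 3: meshes with gear 2 -> depth 3 -> positive (opposite of gear 2)
  gear 4: meshes with gear 3 -> depth 4 -> negative (opposite of gear 3)
Queried indices 1, 3, 4 -> positive, positive, negative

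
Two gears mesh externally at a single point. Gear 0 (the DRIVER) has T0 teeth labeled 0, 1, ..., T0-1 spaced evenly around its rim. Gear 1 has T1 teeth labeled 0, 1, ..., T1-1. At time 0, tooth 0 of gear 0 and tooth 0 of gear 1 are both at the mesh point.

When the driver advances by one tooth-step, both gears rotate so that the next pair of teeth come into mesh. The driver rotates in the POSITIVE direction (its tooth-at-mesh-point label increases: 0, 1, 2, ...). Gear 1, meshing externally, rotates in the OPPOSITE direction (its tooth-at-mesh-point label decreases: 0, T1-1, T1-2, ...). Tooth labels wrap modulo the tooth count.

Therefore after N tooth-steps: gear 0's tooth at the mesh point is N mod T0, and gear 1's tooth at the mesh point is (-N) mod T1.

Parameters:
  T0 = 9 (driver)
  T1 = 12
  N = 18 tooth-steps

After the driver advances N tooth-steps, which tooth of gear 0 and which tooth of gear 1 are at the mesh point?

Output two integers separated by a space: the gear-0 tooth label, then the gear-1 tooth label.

Answer: 0 6

Derivation:
Gear 0 (driver, T0=9): tooth at mesh = N mod T0
  18 = 2 * 9 + 0, so 18 mod 9 = 0
  gear 0 tooth = 0
Gear 1 (driven, T1=12): tooth at mesh = (-N) mod T1
  18 = 1 * 12 + 6, so 18 mod 12 = 6
  (-18) mod 12 = (-6) mod 12 = 12 - 6 = 6
Mesh after 18 steps: gear-0 tooth 0 meets gear-1 tooth 6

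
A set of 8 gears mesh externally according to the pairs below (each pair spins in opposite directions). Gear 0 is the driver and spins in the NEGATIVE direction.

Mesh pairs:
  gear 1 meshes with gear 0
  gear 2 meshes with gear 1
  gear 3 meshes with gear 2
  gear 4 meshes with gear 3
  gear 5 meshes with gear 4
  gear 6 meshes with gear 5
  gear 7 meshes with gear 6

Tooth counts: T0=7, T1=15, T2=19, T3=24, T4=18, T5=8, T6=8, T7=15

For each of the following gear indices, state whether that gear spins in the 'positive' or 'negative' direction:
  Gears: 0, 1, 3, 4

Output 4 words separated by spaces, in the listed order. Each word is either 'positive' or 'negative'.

Gear 0 (driver): negative (depth 0)
  gear 1: meshes with gear 0 -> depth 1 -> positive (opposite of gear 0)
  gear 2: meshes with gear 1 -> depth 2 -> negative (opposite of gear 1)
  gear 3: meshes with gear 2 -> depth 3 -> positive (opposite of gear 2)
  gear 4: meshes with gear 3 -> depth 4 -> negative (opposite of gear 3)
  gear 5: meshes with gear 4 -> depth 5 -> positive (opposite of gear 4)
  gear 6: meshes with gear 5 -> depth 6 -> negative (opposite of gear 5)
  gear 7: meshes with gear 6 -> depth 7 -> positive (opposite of gear 6)
Queried indices 0, 1, 3, 4 -> negative, positive, positive, negative

Answer: negative positive positive negative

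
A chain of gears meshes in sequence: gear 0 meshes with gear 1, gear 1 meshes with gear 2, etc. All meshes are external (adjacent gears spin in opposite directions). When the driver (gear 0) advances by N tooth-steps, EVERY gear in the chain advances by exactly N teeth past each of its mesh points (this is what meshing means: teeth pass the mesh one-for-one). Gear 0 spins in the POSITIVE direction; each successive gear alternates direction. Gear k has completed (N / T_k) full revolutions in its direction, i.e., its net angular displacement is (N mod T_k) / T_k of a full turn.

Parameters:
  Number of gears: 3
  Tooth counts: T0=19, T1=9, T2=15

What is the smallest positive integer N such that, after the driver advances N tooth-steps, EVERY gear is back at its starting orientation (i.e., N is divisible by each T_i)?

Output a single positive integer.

Answer: 855

Derivation:
Gear k returns to start when N is a multiple of T_k.
All gears at start simultaneously when N is a common multiple of [19, 9, 15]; the smallest such N is lcm(19, 9, 15).
Start: lcm = T0 = 19
Fold in T1=9: gcd(19, 9) = 1; lcm(19, 9) = 19 * 9 / 1 = 171 / 1 = 171
Fold in T2=15: gcd(171, 15) = 3; lcm(171, 15) = 171 * 15 / 3 = 2565 / 3 = 855
Full cycle length = 855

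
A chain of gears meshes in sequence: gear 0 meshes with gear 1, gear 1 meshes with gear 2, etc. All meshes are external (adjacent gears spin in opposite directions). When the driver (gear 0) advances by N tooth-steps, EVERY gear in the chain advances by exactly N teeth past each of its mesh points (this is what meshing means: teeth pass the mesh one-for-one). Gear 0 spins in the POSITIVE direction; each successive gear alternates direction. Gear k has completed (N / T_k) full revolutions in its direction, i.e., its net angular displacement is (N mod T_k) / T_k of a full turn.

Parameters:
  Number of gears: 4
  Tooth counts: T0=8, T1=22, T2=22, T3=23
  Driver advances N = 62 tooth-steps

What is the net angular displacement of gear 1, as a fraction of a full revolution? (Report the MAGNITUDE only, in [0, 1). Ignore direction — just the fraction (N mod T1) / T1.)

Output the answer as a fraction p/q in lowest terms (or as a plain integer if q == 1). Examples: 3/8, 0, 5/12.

Chain of 4 gears, tooth counts: [8, 22, 22, 23]
  gear 0: T0=8, direction=positive, advance = 62 mod 8 = 6 teeth = 6/8 turn
  gear 1: T1=22, direction=negative, advance = 62 mod 22 = 18 teeth = 18/22 turn
  gear 2: T2=22, direction=positive, advance = 62 mod 22 = 18 teeth = 18/22 turn
  gear 3: T3=23, direction=negative, advance = 62 mod 23 = 16 teeth = 16/23 turn
Gear 1: 62 mod 22 = 18
Fraction = 18 / 22 = 9/11 (gcd(18,22)=2) = 9/11

Answer: 9/11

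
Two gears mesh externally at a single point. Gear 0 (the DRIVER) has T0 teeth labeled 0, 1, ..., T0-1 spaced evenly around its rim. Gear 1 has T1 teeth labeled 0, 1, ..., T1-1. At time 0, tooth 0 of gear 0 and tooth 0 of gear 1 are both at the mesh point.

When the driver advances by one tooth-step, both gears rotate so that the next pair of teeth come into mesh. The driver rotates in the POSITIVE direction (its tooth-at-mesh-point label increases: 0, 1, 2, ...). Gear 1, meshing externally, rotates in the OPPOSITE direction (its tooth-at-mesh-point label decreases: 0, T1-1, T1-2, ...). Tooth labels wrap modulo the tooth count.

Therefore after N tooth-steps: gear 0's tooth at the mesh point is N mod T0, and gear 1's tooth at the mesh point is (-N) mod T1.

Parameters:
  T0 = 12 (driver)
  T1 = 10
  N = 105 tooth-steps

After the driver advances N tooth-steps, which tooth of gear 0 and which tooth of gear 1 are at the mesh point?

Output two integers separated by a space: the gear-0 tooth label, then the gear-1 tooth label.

Answer: 9 5

Derivation:
Gear 0 (driver, T0=12): tooth at mesh = N mod T0
  105 = 8 * 12 + 9, so 105 mod 12 = 9
  gear 0 tooth = 9
Gear 1 (driven, T1=10): tooth at mesh = (-N) mod T1
  105 = 10 * 10 + 5, so 105 mod 10 = 5
  (-105) mod 10 = (-5) mod 10 = 10 - 5 = 5
Mesh after 105 steps: gear-0 tooth 9 meets gear-1 tooth 5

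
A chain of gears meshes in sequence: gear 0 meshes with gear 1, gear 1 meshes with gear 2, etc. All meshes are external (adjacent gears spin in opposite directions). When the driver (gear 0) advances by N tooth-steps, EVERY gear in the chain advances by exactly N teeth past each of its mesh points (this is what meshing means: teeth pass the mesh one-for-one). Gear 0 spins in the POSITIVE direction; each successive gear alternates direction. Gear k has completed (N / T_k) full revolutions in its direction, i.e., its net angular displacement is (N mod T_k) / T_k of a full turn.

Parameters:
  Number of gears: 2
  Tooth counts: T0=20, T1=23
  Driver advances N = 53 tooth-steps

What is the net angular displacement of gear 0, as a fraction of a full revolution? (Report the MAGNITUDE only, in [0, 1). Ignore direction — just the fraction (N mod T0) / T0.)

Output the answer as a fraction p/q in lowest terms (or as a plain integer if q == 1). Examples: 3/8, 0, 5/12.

Chain of 2 gears, tooth counts: [20, 23]
  gear 0: T0=20, direction=positive, advance = 53 mod 20 = 13 teeth = 13/20 turn
  gear 1: T1=23, direction=negative, advance = 53 mod 23 = 7 teeth = 7/23 turn
Gear 0: 53 mod 20 = 13
Fraction = 13 / 20 = 13/20 (gcd(13,20)=1) = 13/20

Answer: 13/20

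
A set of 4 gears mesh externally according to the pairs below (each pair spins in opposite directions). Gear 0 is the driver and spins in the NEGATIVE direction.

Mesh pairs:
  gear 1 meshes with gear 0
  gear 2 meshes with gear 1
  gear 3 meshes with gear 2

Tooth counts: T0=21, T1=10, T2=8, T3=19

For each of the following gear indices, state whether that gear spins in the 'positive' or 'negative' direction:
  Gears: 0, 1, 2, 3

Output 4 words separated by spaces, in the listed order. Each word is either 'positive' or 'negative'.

Answer: negative positive negative positive

Derivation:
Gear 0 (driver): negative (depth 0)
  gear 1: meshes with gear 0 -> depth 1 -> positive (opposite of gear 0)
  gear 2: meshes with gear 1 -> depth 2 -> negative (opposite of gear 1)
  gear 3: meshes with gear 2 -> depth 3 -> positive (opposite of gear 2)
Queried indices 0, 1, 2, 3 -> negative, positive, negative, positive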